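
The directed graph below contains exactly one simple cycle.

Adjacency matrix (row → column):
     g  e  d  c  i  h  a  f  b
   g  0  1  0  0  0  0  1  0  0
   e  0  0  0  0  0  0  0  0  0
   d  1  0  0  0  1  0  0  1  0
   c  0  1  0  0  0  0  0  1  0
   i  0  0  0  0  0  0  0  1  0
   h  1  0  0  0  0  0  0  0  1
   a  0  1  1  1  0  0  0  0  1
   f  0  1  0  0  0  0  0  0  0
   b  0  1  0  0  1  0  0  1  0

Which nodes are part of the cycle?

DFS with gray/black marking from g:
g gray
  e gray
  e black
  a gray
    b gray
      f gray
        f→e: e black — skip
      f black
      b→e: e black — skip
      i gray
        i→f: f black — skip
      i black
    b black
    a→e: e black — skip
    d gray
      d→f: f black — skip
      d→g: g is gray → back edge
Back edge closes the cycle g → a → d → g; its vertices are {a, d, g}.

a, d, g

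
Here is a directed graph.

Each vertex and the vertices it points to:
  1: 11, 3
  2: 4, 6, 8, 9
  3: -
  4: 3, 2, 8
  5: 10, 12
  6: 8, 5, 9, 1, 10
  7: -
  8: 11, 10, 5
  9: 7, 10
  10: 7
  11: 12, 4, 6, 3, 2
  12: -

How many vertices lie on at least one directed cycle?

6

A vertex is on a directed cycle iff it belongs to a strongly connected component of size ≥ 2 (or has a self-loop).
The vertices on cycles are {1, 2, 4, 6, 8, 11} — 6 in total.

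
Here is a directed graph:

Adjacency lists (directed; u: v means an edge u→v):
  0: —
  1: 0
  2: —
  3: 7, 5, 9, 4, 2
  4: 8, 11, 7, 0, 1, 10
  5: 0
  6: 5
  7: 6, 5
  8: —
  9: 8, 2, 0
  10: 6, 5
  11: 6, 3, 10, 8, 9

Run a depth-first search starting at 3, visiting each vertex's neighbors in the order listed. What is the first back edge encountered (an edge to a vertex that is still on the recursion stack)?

DFS from 3 (visiting each vertex's neighbors in the order listed); mark gray on enter, black on exit:
3 gray
  7 gray
    6 gray
      5 gray
        0 gray
        0 black
      5 black
    6 black
    7→5: 5 black — skip
  7 black
  3→5: 5 black — skip
  9 gray
    8 gray
    8 black
    2 gray
    2 black
    9→0: 0 black — skip
  9 black
  4 gray
    4→8: 8 black — skip
    11 gray
      11→6: 6 black — skip
      11→3: 3 is gray → back edge
First back edge: 11 → 3.

11->3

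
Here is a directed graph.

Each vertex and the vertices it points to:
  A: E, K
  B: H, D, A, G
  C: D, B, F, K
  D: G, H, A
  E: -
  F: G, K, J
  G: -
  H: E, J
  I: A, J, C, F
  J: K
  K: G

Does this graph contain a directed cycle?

No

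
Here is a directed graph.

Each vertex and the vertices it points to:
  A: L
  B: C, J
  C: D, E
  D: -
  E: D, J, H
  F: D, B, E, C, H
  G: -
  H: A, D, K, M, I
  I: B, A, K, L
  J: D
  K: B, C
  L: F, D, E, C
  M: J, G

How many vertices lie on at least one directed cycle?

A vertex is on a directed cycle iff it belongs to a strongly connected component of size ≥ 2 (or has a self-loop).
The vertices on cycles are {A, B, C, E, F, H, I, K, L} — 9 in total.

9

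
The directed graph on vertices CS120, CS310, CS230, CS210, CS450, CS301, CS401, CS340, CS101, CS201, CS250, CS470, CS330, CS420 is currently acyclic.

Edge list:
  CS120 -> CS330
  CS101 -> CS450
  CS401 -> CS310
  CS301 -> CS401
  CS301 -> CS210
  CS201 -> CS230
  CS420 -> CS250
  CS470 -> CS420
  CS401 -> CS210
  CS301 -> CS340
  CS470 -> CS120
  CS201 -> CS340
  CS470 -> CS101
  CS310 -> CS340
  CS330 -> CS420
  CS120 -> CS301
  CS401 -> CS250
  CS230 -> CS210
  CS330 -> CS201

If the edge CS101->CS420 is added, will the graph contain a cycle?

Adding CS101→CS420 creates a cycle iff CS420 can already reach CS101.
Explore from CS420: no path reaches CS101. The graph stays acyclic.

No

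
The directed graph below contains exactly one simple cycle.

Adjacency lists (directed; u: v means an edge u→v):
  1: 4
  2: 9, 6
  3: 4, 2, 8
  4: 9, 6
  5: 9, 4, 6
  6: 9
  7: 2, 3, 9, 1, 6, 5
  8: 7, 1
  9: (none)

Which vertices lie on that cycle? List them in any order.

DFS with gray/black marking from 8:
8 gray
  7 gray
    2 gray
      9 gray
      9 black
      6 gray
        6→9: 9 black — skip
      6 black
    2 black
    3 gray
      4 gray
        4→9: 9 black — skip
        4→6: 6 black — skip
      4 black
      3→2: 2 black — skip
      3→8: 8 is gray → back edge
Back edge closes the cycle 8 → 7 → 3 → 8; its vertices are {3, 7, 8}.

3, 7, 8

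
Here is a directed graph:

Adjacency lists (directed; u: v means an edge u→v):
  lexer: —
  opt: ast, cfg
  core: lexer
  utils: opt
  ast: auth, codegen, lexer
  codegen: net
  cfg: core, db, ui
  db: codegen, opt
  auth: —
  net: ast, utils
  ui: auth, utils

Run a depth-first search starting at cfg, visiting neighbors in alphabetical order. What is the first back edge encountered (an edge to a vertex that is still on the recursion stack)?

ast→codegen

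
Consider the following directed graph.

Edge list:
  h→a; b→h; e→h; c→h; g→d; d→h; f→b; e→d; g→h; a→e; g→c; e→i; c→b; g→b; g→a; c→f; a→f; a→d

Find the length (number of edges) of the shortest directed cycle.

3

For each vertex v, BFS finds the shortest path from v back to v.
The shortest such closed walk is a → e → h → a, length 3.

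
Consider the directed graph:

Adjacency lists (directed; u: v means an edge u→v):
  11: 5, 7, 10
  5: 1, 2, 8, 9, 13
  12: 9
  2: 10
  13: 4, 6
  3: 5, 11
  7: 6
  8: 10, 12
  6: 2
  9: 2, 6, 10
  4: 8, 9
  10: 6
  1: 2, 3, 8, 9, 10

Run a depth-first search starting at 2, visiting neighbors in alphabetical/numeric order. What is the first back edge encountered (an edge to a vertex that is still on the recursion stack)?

6→2

DFS from 2 (visiting neighbors in alphabetical/numeric order); mark gray on enter, black on exit:
2 gray
  10 gray
    6 gray
      6→2: 2 is gray → back edge
First back edge: 6 → 2.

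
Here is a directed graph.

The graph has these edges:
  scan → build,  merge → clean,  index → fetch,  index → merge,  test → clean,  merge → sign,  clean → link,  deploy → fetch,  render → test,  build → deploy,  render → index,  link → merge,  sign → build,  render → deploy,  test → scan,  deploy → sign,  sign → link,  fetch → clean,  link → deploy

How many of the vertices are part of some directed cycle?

A vertex is on a directed cycle iff it belongs to a strongly connected component of size ≥ 2 (or has a self-loop).
The vertices on cycles are {link, sign, build, clean, fetch, merge, deploy} — 7 in total.

7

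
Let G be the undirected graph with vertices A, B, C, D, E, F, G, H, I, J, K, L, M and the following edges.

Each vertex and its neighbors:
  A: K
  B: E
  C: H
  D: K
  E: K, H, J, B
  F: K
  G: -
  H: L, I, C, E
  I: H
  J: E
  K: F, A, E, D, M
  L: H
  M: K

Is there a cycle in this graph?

No

DFS, tracking each vertex's parent; an edge to a visited non-parent vertex closes a cycle.
Start from C:
visit C (parent –)
  visit H (parent C)
    visit L (parent H)
      L–H: parent, skip
    visit I (parent H)
      I–H: parent, skip
    H–C: parent, skip
    visit E (parent H)
      visit K (parent E)
        visit F (parent K)
          F–K: parent, skip
        visit A (parent K)
          A–K: parent, skip
        K–E: parent, skip
        visit D (parent K)
          D–K: parent, skip
        visit M (parent K)
          M–K: parent, skip
      E–H: parent, skip
      visit J (parent E)
        J–E: parent, skip
      visit B (parent E)
        B–E: parent, skip
visit G (parent –)
No non-parent visited neighbor found — the graph is a forest.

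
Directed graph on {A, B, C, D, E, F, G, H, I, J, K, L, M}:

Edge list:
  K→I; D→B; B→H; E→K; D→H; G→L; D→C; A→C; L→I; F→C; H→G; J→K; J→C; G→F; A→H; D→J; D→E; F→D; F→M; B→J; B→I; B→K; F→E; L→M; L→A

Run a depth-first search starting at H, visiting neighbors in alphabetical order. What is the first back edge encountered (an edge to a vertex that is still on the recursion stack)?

B->H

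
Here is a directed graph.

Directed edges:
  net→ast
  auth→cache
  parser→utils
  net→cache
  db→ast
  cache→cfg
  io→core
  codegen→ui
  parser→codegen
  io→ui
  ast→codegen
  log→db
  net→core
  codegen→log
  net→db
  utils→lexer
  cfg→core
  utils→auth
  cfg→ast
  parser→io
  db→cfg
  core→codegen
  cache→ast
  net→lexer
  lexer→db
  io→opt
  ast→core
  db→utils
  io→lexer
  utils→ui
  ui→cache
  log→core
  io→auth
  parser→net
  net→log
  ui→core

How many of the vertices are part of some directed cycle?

A vertex is on a directed cycle iff it belongs to a strongly connected component of size ≥ 2 (or has a self-loop).
The vertices on cycles are {db, ui, ast, cfg, log, auth, core, cache, lexer, utils, codegen} — 11 in total.

11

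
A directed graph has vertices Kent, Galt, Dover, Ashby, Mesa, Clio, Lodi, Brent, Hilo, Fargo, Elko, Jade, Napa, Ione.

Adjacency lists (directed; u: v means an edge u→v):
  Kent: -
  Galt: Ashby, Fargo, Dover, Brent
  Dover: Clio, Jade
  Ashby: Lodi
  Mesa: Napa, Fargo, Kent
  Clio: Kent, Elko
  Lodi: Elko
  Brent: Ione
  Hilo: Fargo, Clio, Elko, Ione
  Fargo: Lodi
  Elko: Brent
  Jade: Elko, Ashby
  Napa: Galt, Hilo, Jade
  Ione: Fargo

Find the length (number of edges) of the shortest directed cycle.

5

For each vertex v, BFS finds the shortest path from v back to v.
The shortest such closed walk is Brent → Ione → Fargo → Lodi → Elko → Brent, length 5.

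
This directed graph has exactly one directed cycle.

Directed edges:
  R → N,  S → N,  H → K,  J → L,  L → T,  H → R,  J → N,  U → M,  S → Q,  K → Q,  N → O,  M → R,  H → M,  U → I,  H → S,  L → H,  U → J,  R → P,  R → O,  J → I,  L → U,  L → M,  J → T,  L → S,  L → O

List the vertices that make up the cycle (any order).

J, L, U

DFS with gray/black marking from L:
L gray
  T gray
  T black
  H gray
    S gray
      Q gray
      Q black
      N gray
        O gray
        O black
      N black
    S black
    M gray
      R gray
        R→N: N black — skip
        R→O: O black — skip
        P gray
        P black
      R black
    M black
    K gray
      K→Q: Q black — skip
    K black
    H→R: R black — skip
  H black
  L→M: M black — skip
  L→S: S black — skip
  U gray
    U→M: M black — skip
    I gray
    I black
    J gray
      J→N: N black — skip
      J→T: T black — skip
      J→L: L is gray → back edge
Back edge closes the cycle L → U → J → L; its vertices are {J, L, U}.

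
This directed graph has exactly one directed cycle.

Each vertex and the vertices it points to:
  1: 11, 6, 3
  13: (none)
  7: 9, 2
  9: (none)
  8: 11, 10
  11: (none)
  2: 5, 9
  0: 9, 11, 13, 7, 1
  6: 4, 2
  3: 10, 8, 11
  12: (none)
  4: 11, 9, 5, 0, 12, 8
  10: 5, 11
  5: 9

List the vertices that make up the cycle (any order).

DFS with gray/black marking from 0:
0 gray
  9 gray
  9 black
  11 gray
  11 black
  13 gray
  13 black
  7 gray
    7→9: 9 black — skip
    2 gray
      5 gray
        5→9: 9 black — skip
      5 black
      2→9: 9 black — skip
    2 black
  7 black
  1 gray
    1→11: 11 black — skip
    6 gray
      4 gray
        4→11: 11 black — skip
        4→9: 9 black — skip
        4→5: 5 black — skip
        4→0: 0 is gray → back edge
Back edge closes the cycle 0 → 1 → 6 → 4 → 0; its vertices are {0, 1, 4, 6}.

0, 1, 4, 6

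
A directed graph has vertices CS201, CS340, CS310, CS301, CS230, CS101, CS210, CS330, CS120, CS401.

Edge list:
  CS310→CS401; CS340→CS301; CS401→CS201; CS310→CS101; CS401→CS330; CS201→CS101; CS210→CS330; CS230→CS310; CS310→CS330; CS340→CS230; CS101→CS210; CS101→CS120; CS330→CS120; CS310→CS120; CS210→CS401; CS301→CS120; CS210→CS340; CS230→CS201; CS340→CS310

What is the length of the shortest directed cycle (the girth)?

4

For each vertex v, BFS finds the shortest path from v back to v.
The shortest such closed walk is CS210 → CS401 → CS201 → CS101 → CS210, length 4.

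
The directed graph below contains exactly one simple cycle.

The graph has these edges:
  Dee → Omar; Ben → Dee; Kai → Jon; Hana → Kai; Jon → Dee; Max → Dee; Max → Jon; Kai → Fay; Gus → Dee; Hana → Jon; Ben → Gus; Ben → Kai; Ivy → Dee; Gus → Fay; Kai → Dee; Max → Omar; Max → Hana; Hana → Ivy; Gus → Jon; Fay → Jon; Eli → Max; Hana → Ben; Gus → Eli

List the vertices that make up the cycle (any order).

Ben, Eli, Gus, Max, Hana

DFS with gray/black marking from Hana:
Hana gray
  Kai gray
    Dee gray
      Omar gray
      Omar black
    Dee black
    Jon gray
      Jon→Dee: Dee black — skip
    Jon black
    Fay gray
      Fay→Jon: Jon black — skip
    Fay black
  Kai black
  Ivy gray
    Ivy→Dee: Dee black — skip
  Ivy black
  Ben gray
    Ben→Kai: Kai black — skip
    Ben→Dee: Dee black — skip
    Gus gray
      Gus→Jon: Jon black — skip
      Eli gray
        Max gray
          Max→Jon: Jon black — skip
          Max→Hana: Hana is gray → back edge
Back edge closes the cycle Hana → Ben → Gus → Eli → Max → Hana; its vertices are {Ben, Eli, Gus, Max, Hana}.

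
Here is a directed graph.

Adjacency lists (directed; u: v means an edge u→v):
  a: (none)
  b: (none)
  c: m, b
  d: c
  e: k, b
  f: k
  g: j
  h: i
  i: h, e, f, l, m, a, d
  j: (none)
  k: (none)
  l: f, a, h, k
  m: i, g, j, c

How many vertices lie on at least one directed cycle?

6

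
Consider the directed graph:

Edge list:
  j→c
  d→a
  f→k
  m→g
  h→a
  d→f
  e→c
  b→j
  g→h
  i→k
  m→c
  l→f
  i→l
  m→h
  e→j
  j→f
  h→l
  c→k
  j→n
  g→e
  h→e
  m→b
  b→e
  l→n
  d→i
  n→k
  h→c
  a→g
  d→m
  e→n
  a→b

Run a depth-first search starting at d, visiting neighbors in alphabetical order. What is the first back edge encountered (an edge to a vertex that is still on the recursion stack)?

DFS from d (visiting neighbors in alphabetical order); mark gray on enter, black on exit:
d gray
  a gray
    b gray
      e gray
        c gray
          k gray
          k black
        c black
        j gray
          j→c: c black — skip
          f gray
            f→k: k black — skip
          f black
          n gray
            n→k: k black — skip
          n black
        j black
        e→n: n black — skip
      e black
      b→j: j black — skip
    b black
    g gray
      g→e: e black — skip
      h gray
        h→a: a is gray → back edge
First back edge: h → a.

h->a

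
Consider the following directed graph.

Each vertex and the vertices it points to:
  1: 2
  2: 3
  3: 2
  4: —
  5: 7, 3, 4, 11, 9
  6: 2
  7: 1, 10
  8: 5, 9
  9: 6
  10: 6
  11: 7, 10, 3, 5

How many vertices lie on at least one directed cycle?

A vertex is on a directed cycle iff it belongs to a strongly connected component of size ≥ 2 (or has a self-loop).
The vertices on cycles are {2, 3, 5, 11} — 4 in total.

4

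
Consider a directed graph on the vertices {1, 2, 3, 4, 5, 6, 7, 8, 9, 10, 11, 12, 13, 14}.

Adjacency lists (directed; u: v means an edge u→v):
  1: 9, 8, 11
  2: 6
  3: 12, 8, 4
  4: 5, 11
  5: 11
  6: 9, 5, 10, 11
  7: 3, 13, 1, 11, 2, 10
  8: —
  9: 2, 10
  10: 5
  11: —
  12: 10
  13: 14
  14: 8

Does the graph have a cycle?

Yes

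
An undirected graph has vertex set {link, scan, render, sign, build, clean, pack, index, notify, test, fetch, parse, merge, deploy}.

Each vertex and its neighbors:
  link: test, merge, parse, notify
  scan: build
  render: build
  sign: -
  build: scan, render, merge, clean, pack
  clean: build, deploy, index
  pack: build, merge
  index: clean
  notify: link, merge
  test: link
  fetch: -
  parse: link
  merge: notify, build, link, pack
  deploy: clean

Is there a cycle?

DFS, tracking each vertex's parent; an edge to a visited non-parent vertex closes a cycle.
Start from merge:
visit merge (parent –)
  visit notify (parent merge)
    visit link (parent notify)
      visit test (parent link)
        test–link: parent, skip
      link–merge: merge visited and ≠ parent → cycle
Cycle: merge – notify – link – merge.

Yes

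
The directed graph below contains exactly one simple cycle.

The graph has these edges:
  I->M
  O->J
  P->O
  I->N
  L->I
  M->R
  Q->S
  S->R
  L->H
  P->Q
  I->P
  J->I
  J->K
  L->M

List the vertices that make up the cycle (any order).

DFS with gray/black marking from I:
I gray
  P gray
    Q gray
      S gray
        R gray
        R black
      S black
    Q black
    O gray
      J gray
        K gray
        K black
        J→I: I is gray → back edge
Back edge closes the cycle I → P → O → J → I; its vertices are {I, J, O, P}.

I, J, O, P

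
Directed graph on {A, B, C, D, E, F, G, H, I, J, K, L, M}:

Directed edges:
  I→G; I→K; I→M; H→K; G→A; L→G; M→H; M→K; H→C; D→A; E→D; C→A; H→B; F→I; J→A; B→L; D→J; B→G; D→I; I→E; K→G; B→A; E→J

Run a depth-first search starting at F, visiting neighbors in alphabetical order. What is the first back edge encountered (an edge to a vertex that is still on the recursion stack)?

DFS from F (visiting neighbors in alphabetical order); mark gray on enter, black on exit:
F gray
  I gray
    E gray
      D gray
        A gray
        A black
        D→I: I is gray → back edge
First back edge: D → I.

D→I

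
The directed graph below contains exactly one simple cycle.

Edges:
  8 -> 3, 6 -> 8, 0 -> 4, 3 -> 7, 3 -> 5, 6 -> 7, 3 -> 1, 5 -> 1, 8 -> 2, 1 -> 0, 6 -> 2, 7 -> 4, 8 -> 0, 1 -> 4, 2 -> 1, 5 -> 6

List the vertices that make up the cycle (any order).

3, 5, 6, 8

DFS with gray/black marking from 6:
6 gray
  8 gray
    0 gray
      4 gray
      4 black
    0 black
    3 gray
      7 gray
        7→4: 4 black — skip
      7 black
      1 gray
        1→0: 0 black — skip
        1→4: 4 black — skip
      1 black
      5 gray
        5→1: 1 black — skip
        5→6: 6 is gray → back edge
Back edge closes the cycle 6 → 8 → 3 → 5 → 6; its vertices are {3, 5, 6, 8}.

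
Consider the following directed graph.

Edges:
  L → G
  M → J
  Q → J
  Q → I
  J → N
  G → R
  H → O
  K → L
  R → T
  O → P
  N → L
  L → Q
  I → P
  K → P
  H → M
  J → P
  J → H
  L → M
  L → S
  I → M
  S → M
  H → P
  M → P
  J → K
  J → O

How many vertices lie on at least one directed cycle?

A vertex is on a directed cycle iff it belongs to a strongly connected component of size ≥ 2 (or has a self-loop).
The vertices on cycles are {H, I, J, K, L, M, N, Q, S} — 9 in total.

9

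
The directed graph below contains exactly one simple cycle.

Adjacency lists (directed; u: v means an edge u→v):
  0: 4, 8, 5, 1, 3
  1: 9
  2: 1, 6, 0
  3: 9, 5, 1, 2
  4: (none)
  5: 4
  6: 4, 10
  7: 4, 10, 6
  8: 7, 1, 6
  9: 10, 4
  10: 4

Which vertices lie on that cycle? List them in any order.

DFS with gray/black marking from 0:
0 gray
  4 gray
  4 black
  8 gray
    7 gray
      7→4: 4 black — skip
      10 gray
        10→4: 4 black — skip
      10 black
      6 gray
        6→4: 4 black — skip
        6→10: 10 black — skip
      6 black
    7 black
    1 gray
      9 gray
        9→10: 10 black — skip
        9→4: 4 black — skip
      9 black
    1 black
    8→6: 6 black — skip
  8 black
  5 gray
    5→4: 4 black — skip
  5 black
  0→1: 1 black — skip
  3 gray
    3→9: 9 black — skip
    3→5: 5 black — skip
    3→1: 1 black — skip
    2 gray
      2→1: 1 black — skip
      2→6: 6 black — skip
      2→0: 0 is gray → back edge
Back edge closes the cycle 0 → 3 → 2 → 0; its vertices are {0, 2, 3}.

0, 2, 3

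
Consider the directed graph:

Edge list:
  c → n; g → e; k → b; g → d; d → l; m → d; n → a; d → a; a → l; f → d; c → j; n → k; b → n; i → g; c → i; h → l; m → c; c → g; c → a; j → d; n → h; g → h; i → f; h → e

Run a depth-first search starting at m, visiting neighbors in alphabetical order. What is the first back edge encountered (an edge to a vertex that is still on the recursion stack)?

DFS from m (visiting neighbors in alphabetical order); mark gray on enter, black on exit:
m gray
  c gray
    a gray
      l gray
      l black
    a black
    g gray
      d gray
        d→a: a black — skip
        d→l: l black — skip
      d black
      e gray
      e black
      h gray
        h→e: e black — skip
        h→l: l black — skip
      h black
    g black
    i gray
      f gray
        f→d: d black — skip
      f black
      i→g: g black — skip
    i black
    j gray
      j→d: d black — skip
    j black
    n gray
      n→a: a black — skip
      n→h: h black — skip
      k gray
        b gray
          b→n: n is gray → back edge
First back edge: b → n.

b->n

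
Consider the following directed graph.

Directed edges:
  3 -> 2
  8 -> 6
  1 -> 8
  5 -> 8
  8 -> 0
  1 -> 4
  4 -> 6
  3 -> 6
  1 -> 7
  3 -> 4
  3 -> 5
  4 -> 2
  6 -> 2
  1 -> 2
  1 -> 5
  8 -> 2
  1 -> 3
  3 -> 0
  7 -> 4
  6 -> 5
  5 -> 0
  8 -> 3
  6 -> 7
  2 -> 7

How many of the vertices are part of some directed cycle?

7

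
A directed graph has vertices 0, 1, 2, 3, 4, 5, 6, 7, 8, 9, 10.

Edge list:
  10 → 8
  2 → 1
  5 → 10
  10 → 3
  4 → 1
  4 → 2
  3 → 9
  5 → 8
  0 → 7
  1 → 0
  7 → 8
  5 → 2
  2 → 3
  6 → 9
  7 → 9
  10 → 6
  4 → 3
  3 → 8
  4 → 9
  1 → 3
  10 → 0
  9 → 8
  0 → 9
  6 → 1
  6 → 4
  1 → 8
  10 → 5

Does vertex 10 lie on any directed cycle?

10 is on a cycle iff 10 can reach itself via ≥1 edge.
10 → 5 → 10 — yes.

Yes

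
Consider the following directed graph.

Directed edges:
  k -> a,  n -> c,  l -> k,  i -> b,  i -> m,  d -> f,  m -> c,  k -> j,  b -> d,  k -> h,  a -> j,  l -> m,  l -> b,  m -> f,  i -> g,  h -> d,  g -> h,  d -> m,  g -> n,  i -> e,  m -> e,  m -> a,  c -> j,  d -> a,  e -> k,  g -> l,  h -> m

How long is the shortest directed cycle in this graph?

4

For each vertex v, BFS finds the shortest path from v back to v.
The shortest such closed walk is h → m → e → k → h, length 4.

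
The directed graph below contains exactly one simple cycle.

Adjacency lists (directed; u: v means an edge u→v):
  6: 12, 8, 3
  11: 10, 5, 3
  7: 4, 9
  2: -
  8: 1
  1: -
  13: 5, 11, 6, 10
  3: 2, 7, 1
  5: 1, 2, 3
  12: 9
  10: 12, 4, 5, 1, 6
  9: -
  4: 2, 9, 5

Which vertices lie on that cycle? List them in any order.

3, 4, 5, 7

DFS with gray/black marking from 5:
5 gray
  1 gray
  1 black
  2 gray
  2 black
  3 gray
    3→2: 2 black — skip
    7 gray
      4 gray
        4→2: 2 black — skip
        9 gray
        9 black
        4→5: 5 is gray → back edge
Back edge closes the cycle 5 → 3 → 7 → 4 → 5; its vertices are {3, 4, 5, 7}.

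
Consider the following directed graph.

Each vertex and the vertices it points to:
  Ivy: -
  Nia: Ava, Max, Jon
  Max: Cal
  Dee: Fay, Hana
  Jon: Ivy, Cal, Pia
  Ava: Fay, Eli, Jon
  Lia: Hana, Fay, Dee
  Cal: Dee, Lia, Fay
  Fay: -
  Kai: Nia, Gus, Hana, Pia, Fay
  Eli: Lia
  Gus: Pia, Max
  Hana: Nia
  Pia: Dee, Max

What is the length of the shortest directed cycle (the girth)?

For each vertex v, BFS finds the shortest path from v back to v.
The shortest such closed walk is Nia → Ava → Eli → Lia → Hana → Nia, length 5.

5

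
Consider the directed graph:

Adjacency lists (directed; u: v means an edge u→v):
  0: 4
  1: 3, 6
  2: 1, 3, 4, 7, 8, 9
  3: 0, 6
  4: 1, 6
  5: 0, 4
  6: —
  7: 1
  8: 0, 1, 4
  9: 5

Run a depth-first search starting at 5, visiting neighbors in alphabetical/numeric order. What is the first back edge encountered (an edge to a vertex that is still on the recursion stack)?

DFS from 5 (visiting neighbors in alphabetical/numeric order); mark gray on enter, black on exit:
5 gray
  0 gray
    4 gray
      1 gray
        3 gray
          3→0: 0 is gray → back edge
First back edge: 3 → 0.

3→0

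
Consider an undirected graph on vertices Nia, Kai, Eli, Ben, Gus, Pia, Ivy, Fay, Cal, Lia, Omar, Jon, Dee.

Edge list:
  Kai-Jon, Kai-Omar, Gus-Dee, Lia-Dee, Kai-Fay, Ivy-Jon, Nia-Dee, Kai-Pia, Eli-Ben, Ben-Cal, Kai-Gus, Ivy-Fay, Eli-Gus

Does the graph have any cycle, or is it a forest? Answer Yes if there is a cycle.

DFS, tracking each vertex's parent; an edge to a visited non-parent vertex closes a cycle.
Start from Dee:
visit Dee (parent –)
  visit Lia (parent Dee)
    Lia–Dee: parent, skip
  visit Nia (parent Dee)
    Nia–Dee: parent, skip
  visit Gus (parent Dee)
    Gus–Dee: parent, skip
    visit Kai (parent Gus)
      visit Jon (parent Kai)
        Jon–Kai: parent, skip
        visit Ivy (parent Jon)
          visit Fay (parent Ivy)
            Fay–Ivy: parent, skip
            Fay–Kai: Kai visited and ≠ parent → cycle
Cycle: Kai – Jon – Ivy – Fay – Kai.

Yes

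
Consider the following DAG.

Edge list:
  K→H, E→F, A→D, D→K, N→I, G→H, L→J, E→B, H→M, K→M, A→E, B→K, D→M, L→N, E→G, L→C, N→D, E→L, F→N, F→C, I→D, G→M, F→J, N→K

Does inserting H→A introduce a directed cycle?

Adding H→A creates a cycle iff A can already reach H.
Path from A: A → E → G → H.
So A → … → H → A is a cycle.

Yes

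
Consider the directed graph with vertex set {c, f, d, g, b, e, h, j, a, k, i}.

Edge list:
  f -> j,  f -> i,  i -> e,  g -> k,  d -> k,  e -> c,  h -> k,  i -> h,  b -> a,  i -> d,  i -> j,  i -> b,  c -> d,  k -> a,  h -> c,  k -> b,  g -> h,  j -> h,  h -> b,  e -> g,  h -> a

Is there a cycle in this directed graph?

No

DFS with white/gray/black marking, starting from e:
e gray
  g gray
    h gray
      a gray
      a black
      c gray
        d gray
          k gray
            b gray
              b→a: a black — skip
            b black
            k→a: a black — skip
          k black
        d black
      c black
      h→k: k black — skip
      h→b: b black — skip
    h black
    g→k: k black — skip
  g black
  e→c: c black — skip
e black
f gray
  i gray
    i→e: e black — skip
    i→d: d black — skip
    i→h: h black — skip
    j gray
      j→h: h black — skip
    j black
    i→b: b black — skip
  i black
  f→j: j black — skip
f black
Every edge goes to a white or black vertex — no back edge, so the graph is acyclic.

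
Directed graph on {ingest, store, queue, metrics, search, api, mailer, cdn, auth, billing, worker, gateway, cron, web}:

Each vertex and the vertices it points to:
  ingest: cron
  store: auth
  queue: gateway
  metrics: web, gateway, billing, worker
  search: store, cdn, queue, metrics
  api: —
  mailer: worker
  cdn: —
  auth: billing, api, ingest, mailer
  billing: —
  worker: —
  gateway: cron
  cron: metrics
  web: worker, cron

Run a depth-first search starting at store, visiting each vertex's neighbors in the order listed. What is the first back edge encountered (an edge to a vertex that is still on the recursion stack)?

web→cron

DFS from store (visiting each vertex's neighbors in the order listed); mark gray on enter, black on exit:
store gray
  auth gray
    billing gray
    billing black
    api gray
    api black
    ingest gray
      cron gray
        metrics gray
          web gray
            worker gray
            worker black
            web→cron: cron is gray → back edge
First back edge: web → cron.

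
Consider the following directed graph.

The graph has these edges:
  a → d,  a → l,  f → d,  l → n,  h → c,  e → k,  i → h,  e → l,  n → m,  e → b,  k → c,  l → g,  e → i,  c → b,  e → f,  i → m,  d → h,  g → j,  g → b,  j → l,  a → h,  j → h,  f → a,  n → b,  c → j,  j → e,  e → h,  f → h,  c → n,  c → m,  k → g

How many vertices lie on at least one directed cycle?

11

A vertex is on a directed cycle iff it belongs to a strongly connected component of size ≥ 2 (or has a self-loop).
The vertices on cycles are {a, c, d, e, f, g, h, i, j, k, l} — 11 in total.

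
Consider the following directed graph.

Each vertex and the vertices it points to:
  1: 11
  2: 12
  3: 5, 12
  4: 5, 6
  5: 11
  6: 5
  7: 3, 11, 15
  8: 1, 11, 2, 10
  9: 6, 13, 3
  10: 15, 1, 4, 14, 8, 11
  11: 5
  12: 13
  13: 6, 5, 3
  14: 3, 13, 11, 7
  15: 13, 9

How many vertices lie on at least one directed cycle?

7

A vertex is on a directed cycle iff it belongs to a strongly connected component of size ≥ 2 (or has a self-loop).
The vertices on cycles are {3, 5, 8, 10, 11, 12, 13} — 7 in total.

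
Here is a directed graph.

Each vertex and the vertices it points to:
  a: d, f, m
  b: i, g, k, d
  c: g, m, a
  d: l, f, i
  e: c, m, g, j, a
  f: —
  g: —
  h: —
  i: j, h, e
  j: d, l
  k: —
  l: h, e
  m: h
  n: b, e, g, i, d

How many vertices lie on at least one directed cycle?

7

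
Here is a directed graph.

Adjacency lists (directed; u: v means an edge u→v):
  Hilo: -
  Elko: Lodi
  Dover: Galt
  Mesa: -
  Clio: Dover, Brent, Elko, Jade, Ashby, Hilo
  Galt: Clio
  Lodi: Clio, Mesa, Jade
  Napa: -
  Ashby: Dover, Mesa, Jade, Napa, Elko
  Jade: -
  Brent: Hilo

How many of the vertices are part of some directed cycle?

6

A vertex is on a directed cycle iff it belongs to a strongly connected component of size ≥ 2 (or has a self-loop).
The vertices on cycles are {Clio, Elko, Galt, Lodi, Ashby, Dover} — 6 in total.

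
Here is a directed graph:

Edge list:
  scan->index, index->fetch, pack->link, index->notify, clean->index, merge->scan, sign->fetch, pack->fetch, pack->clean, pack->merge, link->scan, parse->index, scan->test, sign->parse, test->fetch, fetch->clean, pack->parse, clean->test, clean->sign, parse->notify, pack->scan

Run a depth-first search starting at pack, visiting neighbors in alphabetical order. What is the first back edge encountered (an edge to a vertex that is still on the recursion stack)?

DFS from pack (visiting neighbors in alphabetical order); mark gray on enter, black on exit:
pack gray
  clean gray
    index gray
      fetch gray
        fetch→clean: clean is gray → back edge
First back edge: fetch → clean.

fetch->clean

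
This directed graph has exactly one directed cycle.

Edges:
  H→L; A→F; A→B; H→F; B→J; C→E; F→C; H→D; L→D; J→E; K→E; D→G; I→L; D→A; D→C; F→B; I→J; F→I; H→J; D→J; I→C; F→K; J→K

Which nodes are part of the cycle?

A, D, F, I, L

DFS with gray/black marking from D:
D gray
  G gray
  G black
  C gray
    E gray
    E black
  C black
  A gray
    B gray
      J gray
        K gray
          K→E: E black — skip
        K black
        J→E: E black — skip
      J black
    B black
    F gray
      F→K: K black — skip
      I gray
        L gray
          L→D: D is gray → back edge
Back edge closes the cycle D → A → F → I → L → D; its vertices are {A, D, F, I, L}.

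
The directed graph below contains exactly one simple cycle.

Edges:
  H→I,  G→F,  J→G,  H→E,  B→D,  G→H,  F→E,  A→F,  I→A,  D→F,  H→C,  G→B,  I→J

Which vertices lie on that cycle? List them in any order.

DFS with gray/black marking from G:
G gray
  H gray
    I gray
      J gray
        J→G: G is gray → back edge
Back edge closes the cycle G → H → I → J → G; its vertices are {G, H, I, J}.

G, H, I, J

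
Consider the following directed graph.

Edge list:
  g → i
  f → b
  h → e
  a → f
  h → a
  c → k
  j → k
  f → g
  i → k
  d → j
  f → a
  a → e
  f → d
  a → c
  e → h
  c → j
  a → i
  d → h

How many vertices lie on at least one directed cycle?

A vertex is on a directed cycle iff it belongs to a strongly connected component of size ≥ 2 (or has a self-loop).
The vertices on cycles are {a, d, e, f, h} — 5 in total.

5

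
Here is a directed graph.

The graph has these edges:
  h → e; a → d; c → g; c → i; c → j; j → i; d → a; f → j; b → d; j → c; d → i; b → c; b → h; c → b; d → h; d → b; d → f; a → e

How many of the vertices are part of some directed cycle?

A vertex is on a directed cycle iff it belongs to a strongly connected component of size ≥ 2 (or has a self-loop).
The vertices on cycles are {a, b, c, d, f, j} — 6 in total.

6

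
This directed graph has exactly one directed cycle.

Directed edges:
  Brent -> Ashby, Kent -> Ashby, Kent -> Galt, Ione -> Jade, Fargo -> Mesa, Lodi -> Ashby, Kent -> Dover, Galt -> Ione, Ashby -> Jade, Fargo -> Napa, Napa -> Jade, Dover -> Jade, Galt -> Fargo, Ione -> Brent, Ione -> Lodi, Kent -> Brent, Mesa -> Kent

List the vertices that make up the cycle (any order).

DFS with gray/black marking from Kent:
Kent gray
  Brent gray
    Ashby gray
      Jade gray
      Jade black
    Ashby black
  Brent black
  Galt gray
    Fargo gray
      Mesa gray
        Mesa→Kent: Kent is gray → back edge
Back edge closes the cycle Kent → Galt → Fargo → Mesa → Kent; its vertices are {Galt, Kent, Mesa, Fargo}.

Galt, Kent, Mesa, Fargo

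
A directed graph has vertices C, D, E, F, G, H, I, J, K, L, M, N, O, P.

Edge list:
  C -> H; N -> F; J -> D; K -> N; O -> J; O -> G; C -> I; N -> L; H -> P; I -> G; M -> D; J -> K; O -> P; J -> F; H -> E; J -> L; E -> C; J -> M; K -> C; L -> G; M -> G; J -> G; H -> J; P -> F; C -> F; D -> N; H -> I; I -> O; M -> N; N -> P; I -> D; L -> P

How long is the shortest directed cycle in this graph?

For each vertex v, BFS finds the shortest path from v back to v.
The shortest such closed walk is C → H → E → C, length 3.

3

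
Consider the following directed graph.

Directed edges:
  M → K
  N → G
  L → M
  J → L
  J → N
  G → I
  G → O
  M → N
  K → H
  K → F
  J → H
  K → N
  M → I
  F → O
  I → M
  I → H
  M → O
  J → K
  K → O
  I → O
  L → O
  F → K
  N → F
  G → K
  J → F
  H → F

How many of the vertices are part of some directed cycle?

7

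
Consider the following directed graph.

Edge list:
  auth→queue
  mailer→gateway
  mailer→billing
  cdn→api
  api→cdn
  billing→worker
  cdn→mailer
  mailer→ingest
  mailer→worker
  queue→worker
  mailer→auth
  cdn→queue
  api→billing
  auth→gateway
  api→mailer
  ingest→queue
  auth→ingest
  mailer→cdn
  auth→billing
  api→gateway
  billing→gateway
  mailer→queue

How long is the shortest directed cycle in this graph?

2

For each vertex v, BFS finds the shortest path from v back to v.
The shortest such closed walk is cdn → mailer → cdn, length 2.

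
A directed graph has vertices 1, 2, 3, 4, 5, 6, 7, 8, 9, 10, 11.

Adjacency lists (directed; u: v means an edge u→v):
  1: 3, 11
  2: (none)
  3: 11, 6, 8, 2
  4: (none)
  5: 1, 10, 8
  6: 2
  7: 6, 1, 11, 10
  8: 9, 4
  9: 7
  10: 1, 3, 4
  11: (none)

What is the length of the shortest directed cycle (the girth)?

For each vertex v, BFS finds the shortest path from v back to v.
The shortest such closed walk is 8 → 9 → 7 → 10 → 3 → 8, length 5.

5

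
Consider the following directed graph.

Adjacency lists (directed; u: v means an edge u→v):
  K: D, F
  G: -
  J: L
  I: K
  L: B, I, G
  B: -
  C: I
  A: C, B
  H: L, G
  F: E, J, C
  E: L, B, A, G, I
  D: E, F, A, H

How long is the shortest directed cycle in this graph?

For each vertex v, BFS finds the shortest path from v back to v.
The shortest such closed walk is K → D → E → I → K, length 4.

4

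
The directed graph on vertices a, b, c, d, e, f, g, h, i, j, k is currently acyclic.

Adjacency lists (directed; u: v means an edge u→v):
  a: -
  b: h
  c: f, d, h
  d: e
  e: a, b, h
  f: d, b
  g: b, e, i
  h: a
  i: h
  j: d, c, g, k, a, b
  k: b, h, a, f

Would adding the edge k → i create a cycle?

Adding k→i creates a cycle iff i can already reach k.
Explore from i: no path reaches k. The graph stays acyclic.

No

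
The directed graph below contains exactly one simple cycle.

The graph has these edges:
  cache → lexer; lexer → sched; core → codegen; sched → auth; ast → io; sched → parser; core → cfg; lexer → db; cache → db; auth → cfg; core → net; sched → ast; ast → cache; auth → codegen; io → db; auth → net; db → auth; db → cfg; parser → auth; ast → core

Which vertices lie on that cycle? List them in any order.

ast, cache, lexer, sched

DFS with gray/black marking from sched:
sched gray
  parser gray
    auth gray
      net gray
      net black
      cfg gray
      cfg black
      codegen gray
      codegen black
    auth black
  parser black
  sched→auth: auth black — skip
  ast gray
    io gray
      db gray
        db→cfg: cfg black — skip
        db→auth: auth black — skip
      db black
    io black
    core gray
      core→net: net black — skip
      core→codegen: codegen black — skip
      core→cfg: cfg black — skip
    core black
    cache gray
      lexer gray
        lexer→sched: sched is gray → back edge
Back edge closes the cycle sched → ast → cache → lexer → sched; its vertices are {ast, cache, lexer, sched}.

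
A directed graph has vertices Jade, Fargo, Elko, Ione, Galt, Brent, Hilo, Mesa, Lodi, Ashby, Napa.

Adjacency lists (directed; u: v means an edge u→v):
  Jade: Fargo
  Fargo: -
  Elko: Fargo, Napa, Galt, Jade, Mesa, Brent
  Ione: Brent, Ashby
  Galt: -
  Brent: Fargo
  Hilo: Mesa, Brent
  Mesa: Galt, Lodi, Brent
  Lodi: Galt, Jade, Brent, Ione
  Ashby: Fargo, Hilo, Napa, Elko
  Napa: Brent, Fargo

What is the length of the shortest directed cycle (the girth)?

5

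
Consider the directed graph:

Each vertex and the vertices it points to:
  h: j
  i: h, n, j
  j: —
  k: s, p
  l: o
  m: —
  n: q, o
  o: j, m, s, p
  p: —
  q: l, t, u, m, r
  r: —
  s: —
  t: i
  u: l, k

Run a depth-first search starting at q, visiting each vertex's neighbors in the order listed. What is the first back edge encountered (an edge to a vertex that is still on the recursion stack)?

DFS from q (visiting each vertex's neighbors in the order listed); mark gray on enter, black on exit:
q gray
  l gray
    o gray
      j gray
      j black
      m gray
      m black
      s gray
      s black
      p gray
      p black
    o black
  l black
  t gray
    i gray
      h gray
        h→j: j black — skip
      h black
      n gray
        n→q: q is gray → back edge
First back edge: n → q.

n->q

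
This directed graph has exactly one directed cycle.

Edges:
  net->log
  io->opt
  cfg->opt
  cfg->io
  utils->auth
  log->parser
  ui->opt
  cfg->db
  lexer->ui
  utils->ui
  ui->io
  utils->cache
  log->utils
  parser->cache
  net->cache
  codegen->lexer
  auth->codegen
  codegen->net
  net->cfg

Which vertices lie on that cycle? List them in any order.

log, net, auth, utils, codegen

DFS with gray/black marking from codegen:
codegen gray
  net gray
    log gray
      parser gray
        cache gray
        cache black
      parser black
      utils gray
        ui gray
          opt gray
          opt black
          io gray
            io→opt: opt black — skip
          io black
        ui black
        auth gray
          auth→codegen: codegen is gray → back edge
Back edge closes the cycle codegen → net → log → utils → auth → codegen; its vertices are {log, net, auth, utils, codegen}.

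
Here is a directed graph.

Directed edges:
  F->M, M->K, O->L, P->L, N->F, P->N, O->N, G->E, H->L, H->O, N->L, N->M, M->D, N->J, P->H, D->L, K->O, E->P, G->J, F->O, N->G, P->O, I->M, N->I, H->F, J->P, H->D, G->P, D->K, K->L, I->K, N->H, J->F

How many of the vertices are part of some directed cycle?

A vertex is on a directed cycle iff it belongs to a strongly connected component of size ≥ 2 (or has a self-loop).
The vertices on cycles are {D, E, F, G, H, I, J, K, M, N, O, P} — 12 in total.

12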